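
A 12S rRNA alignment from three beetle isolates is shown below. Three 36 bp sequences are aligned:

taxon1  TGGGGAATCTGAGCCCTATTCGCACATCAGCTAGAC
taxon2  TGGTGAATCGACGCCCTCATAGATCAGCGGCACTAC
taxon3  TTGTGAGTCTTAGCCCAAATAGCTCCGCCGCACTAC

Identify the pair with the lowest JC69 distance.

taxon1–taxon2: 14/36 differ, p = 0.389, d = 0.548.
taxon1–taxon3: 14/36 differ, p = 0.389, d = 0.548.
taxon2–taxon3: 10/36 differ, p = 0.278, d = 0.347.
The smallest distance is between taxon2 and taxon3.

taxon2 and taxon3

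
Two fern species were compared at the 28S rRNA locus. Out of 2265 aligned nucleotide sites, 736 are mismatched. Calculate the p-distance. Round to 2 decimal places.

p = 736/2265 = 0.324944… ≈ 0.32 (to 2 d.p.).

0.32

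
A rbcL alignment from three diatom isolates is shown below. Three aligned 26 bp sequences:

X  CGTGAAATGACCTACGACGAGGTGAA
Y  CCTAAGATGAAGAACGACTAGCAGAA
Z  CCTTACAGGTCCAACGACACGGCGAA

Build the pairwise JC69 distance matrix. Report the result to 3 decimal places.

d(X,Y) = 0.464, d(X,Z) = 0.464, d(Y,Z) = 0.539

X–Y: 9/26 sites differ → p ≈ 0.346154, d = −0.75 ln(1 − 0.461539) = 0.464280 ≈ 0.464.
X–Z: 9/26 sites differ → p ≈ 0.346154, d = −0.75 ln(1 − 0.461539) = 0.464280 ≈ 0.464.
Y–Z: 10/26 sites differ → p ≈ 0.384615, d = −0.75 ln(1 − 0.51282) = 0.539341 ≈ 0.539.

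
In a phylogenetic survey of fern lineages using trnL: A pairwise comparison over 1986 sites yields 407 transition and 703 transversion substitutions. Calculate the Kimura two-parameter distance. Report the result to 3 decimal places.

1.029

P = 407/1986 ≈ 0.204935 and Q = 703/1986 ≈ 0.353978.
Under the Kimura two-parameter model, d = −½ ln(1 − 2P − Q) − ¼ ln(1 − 2Q).
1 − 2P − Q = 0.236152, giving −½ ln(0.236152) = 0.721640.
1 − 2Q = 0.292044, giving −¼ ln(0.292044) = 0.307713.
d = 0.721640 + 0.307713 = 1.029353.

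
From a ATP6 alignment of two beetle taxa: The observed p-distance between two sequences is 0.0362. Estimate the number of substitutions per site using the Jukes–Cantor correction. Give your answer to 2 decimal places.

d = −(3/4) ln(1 − 4p/3) = −0.75 ln(1 − 0.048267) = −0.75 ln(0.951733)
  = −0.75 × (-0.049471) = 0.037103 substitutions/site.

0.04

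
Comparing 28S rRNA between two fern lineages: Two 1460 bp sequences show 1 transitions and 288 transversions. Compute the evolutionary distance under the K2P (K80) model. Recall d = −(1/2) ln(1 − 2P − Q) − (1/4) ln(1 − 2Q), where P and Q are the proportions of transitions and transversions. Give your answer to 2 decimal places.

P = 1/1460 ≈ 0.000685 and Q = 288/1460 ≈ 0.19726.
Under the Kimura two-parameter model, d = −½ ln(1 − 2P − Q) − ¼ ln(1 − 2Q).
1 − 2P − Q = 0.80137, giving −½ ln(0.80137) = 0.110716.
1 − 2Q = 0.60548, giving −¼ ln(0.60548) = 0.125433.
d = 0.110716 + 0.125433 = 0.236149.

0.24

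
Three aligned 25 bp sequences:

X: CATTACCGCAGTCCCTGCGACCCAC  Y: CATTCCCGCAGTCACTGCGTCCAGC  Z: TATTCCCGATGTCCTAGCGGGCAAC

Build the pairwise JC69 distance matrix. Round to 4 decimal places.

d(X,Y) = 0.2326, d(X,Z) = 0.4904, d(Y,Z) = 0.4904

X–Y: 5/25 sites differ → p = 0.2, d = −0.75 ln(1 − 0.266667) = 0.232617 ≈ 0.2326.
X–Z: 9/25 sites differ → p = 0.36, d = −0.75 ln(1 − 0.48) = 0.490445 ≈ 0.4904.
Y–Z: 9/25 sites differ → p = 0.36, d = −0.75 ln(1 − 0.48) = 0.490445 ≈ 0.4904.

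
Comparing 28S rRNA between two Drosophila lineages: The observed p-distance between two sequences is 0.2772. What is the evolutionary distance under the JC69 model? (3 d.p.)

0.346

d = −(3/4) ln(1 − 4p/3) = −0.75 ln(1 − 0.3696) = −0.75 ln(0.6304)
  = −0.75 × (-0.461401) = 0.346051 substitutions/site.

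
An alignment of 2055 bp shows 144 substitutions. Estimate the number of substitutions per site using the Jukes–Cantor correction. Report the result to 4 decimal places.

0.0736

p = 144/2055 ≈ 0.070073.
d = −(3/4) ln(1 − 4p/3) = −0.75 ln(1 − 0.093431) = −0.75 ln(0.906569)
  = −0.75 × (-0.098088) = 0.073566 substitutions/site.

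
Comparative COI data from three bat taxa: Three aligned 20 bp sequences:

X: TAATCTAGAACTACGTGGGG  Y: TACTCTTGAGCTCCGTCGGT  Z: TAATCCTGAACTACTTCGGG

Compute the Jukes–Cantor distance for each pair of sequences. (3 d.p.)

X–Y: 6/20 sites differ → p = 0.3, d = −0.75 ln(1 − 0.4) = 0.383119 ≈ 0.383.
X–Z: 4/20 sites differ → p = 0.2, d = −0.75 ln(1 − 0.266667) = 0.232617 ≈ 0.233.
Y–Z: 6/20 sites differ → p = 0.3, d = −0.75 ln(1 − 0.4) = 0.383119 ≈ 0.383.

d(X,Y) = 0.383, d(X,Z) = 0.233, d(Y,Z) = 0.383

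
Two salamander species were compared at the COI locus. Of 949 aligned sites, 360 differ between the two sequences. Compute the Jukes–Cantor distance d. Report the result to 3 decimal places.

p = 360/949 ≈ 0.379347.
d = −(3/4) ln(1 − 4p/3) = −0.75 ln(1 − 0.505796) = −0.75 ln(0.494204)
  = −0.75 × (-0.704807) = 0.528605 substitutions/site.

0.529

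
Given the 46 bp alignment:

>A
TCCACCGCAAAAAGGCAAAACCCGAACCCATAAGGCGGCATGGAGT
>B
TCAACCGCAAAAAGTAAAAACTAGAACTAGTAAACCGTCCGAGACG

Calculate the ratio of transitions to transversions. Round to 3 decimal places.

Transitions are A↔G and C↔T; transversions are all other mismatches.
Transitions: 5. Transversions: 11.
R = 5/11 = 0.454545… ≈ 0.455 (to 3 d.p.).

0.455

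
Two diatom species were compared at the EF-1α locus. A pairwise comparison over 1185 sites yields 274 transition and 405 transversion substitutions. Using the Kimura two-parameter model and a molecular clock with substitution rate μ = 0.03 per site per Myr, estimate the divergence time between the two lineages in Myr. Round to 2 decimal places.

P = 274/1185 ≈ 0.231224 and Q = 405/1185 ≈ 0.341772.
Under the Kimura two-parameter model, d = −½ ln(1 − 2P − Q) − ¼ ln(1 − 2Q).
1 − 2P − Q = 0.19578, giving −½ ln(0.19578) = 0.815382.
1 − 2Q = 0.316456, giving −¼ ln(0.316456) = 0.287643.
d = 0.815382 + 0.287643 = 1.103025.
Under a molecular clock d = 2μt, so t = d/(2μ) = 1.103025 / (2 × 0.03) = 18.38 Myr.

18.38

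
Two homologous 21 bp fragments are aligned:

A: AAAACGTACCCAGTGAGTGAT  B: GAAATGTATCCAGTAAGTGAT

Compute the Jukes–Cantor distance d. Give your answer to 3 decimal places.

0.220

The sequences differ at 4 of 21 sites (1, 5, 9, 15), so p = 4/21 ≈ 0.190476.
d = −(3/4) ln(1 − 4p/3) = −0.75 ln(1 − 0.253968) = −0.75 ln(0.746032)
  = −0.75 × (-0.292987) = 0.219740 substitutions/site.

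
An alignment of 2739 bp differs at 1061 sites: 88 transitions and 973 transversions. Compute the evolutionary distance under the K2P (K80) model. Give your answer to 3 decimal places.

P = 88/2739 ≈ 0.032129 and Q = 973/2739 ≈ 0.355239.
Under the Kimura two-parameter model, d = −½ ln(1 − 2P − Q) − ¼ ln(1 − 2Q).
1 − 2P − Q = 0.580503, giving −½ ln(0.580503) = 0.271930.
1 − 2Q = 0.289522, giving −¼ ln(0.289522) = 0.309881.
d = 0.271930 + 0.309881 = 0.581811.

0.582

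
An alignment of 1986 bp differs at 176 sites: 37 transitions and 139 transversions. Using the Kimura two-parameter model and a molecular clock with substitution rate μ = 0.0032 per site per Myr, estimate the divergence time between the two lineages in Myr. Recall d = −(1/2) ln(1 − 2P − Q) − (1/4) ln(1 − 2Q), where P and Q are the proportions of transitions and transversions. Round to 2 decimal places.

P = 37/1986 ≈ 0.01863 and Q = 139/1986 ≈ 0.06999.
Under the Kimura two-parameter model, d = −½ ln(1 − 2P − Q) − ¼ ln(1 − 2Q).
1 − 2P − Q = 0.89275, giving −½ ln(0.89275) = 0.056724.
1 − 2Q = 0.86002, giving −¼ ln(0.86002) = 0.037700.
d = 0.056724 + 0.037700 = 0.094424.
Under a molecular clock d = 2μt, so t = d/(2μ) = 0.094424 / (2 × 0.0032) = 14.75 Myr.

14.75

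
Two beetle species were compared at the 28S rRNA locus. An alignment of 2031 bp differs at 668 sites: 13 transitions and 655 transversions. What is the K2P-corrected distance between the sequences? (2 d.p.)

P = 13/2031 ≈ 0.006401 and Q = 655/2031 ≈ 0.322501.
Under the Kimura two-parameter model, d = −½ ln(1 − 2P − Q) − ¼ ln(1 − 2Q).
1 − 2P − Q = 0.664697, giving −½ ln(0.664697) = 0.204212.
1 − 2Q = 0.354998, giving −¼ ln(0.354998) = 0.258911.
d = 0.204212 + 0.258911 = 0.463123.

0.46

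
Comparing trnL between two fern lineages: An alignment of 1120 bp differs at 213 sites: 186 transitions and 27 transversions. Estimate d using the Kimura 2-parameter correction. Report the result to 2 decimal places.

0.23

P = 186/1120 ≈ 0.166071 and Q = 27/1120 ≈ 0.024107.
Under the Kimura two-parameter model, d = −½ ln(1 − 2P − Q) − ¼ ln(1 − 2Q).
1 − 2P − Q = 0.643751, giving −½ ln(0.643751) = 0.220222.
1 − 2Q = 0.951786, giving −¼ ln(0.951786) = 0.012354.
d = 0.220222 + 0.012354 = 0.232576.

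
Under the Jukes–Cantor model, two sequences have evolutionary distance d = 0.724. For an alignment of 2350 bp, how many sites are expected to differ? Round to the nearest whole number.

Invert JC69: p = (3/4)(1 − e^(−4d/3)) = 0.75 × (1 − e^(-0.965333)) = 0.75 × (1 − 0.380856) = 0.464358.
Expected differing sites = pL ≈ 0.464358 × 2350 = 1091.2413 ≈ 1091.

1091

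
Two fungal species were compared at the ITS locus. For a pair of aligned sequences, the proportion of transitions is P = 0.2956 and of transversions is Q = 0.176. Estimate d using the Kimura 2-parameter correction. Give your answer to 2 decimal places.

0.84

Under the Kimura two-parameter model, d = −½ ln(1 − 2P − Q) − ¼ ln(1 − 2Q).
1 − 2P − Q = 0.2328, giving −½ ln(0.2328) = 0.728788.
1 − 2Q = 0.648, giving −¼ ln(0.648) = 0.108466.
d = 0.728788 + 0.108466 = 0.837254.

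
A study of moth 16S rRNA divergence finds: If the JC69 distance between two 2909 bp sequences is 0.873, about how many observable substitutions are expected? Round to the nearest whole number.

1501

Invert JC69: p = (3/4)(1 − e^(−4d/3)) = 0.75 × (1 − e^(-1.164)) = 0.75 × (1 − 0.312235) = 0.515824.
Expected differing sites = pL ≈ 0.515824 × 2909 = 1500.532016 ≈ 1501.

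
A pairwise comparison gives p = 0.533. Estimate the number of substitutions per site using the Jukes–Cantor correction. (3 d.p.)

0.930

d = −(3/4) ln(1 − 4p/3) = −0.75 ln(1 − 0.710667) = −0.75 ln(0.289333)
  = −0.75 × (-1.240177) = 0.930133 substitutions/site.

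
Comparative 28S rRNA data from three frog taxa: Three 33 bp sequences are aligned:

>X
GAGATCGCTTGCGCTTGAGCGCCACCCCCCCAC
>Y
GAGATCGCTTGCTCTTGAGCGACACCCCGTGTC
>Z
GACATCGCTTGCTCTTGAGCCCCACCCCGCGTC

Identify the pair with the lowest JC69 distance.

Y and Z

X–Y: 6/33 differ, p = 0.182, d = 0.208.
X–Z: 6/33 differ, p = 0.182, d = 0.208.
Y–Z: 4/33 differ, p = 0.121, d = 0.132.
The smallest distance is between Y and Z.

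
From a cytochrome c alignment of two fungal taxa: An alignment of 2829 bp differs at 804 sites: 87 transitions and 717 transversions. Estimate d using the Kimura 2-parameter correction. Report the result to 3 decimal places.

P = 87/2829 ≈ 0.030753 and Q = 717/2829 ≈ 0.253446.
Under the Kimura two-parameter model, d = −½ ln(1 − 2P − Q) − ¼ ln(1 − 2Q).
1 − 2P − Q = 0.685048, giving −½ ln(0.685048) = 0.189133.
1 − 2Q = 0.493108, giving −¼ ln(0.493108) = 0.176757.
d = 0.189133 + 0.176757 = 0.365890.

0.366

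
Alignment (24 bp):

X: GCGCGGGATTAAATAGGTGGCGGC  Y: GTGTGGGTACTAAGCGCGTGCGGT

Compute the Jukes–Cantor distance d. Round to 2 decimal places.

0.82

The sequences differ at 12 of 24 sites, so p = 12/24 = 0.5.
d = −(3/4) ln(1 − 4p/3) = −0.75 ln(1 − 0.666667) = −0.75 ln(0.333333)
  = −0.75 × (-1.098613) = 0.823960 substitutions/site.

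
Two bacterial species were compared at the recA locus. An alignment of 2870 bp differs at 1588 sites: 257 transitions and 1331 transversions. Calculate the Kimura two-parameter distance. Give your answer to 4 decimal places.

1.1709

P = 257/2870 ≈ 0.089547 and Q = 1331/2870 ≈ 0.463763.
Under the Kimura two-parameter model, d = −½ ln(1 − 2P − Q) − ¼ ln(1 − 2Q).
1 − 2P − Q = 0.357143, giving −½ ln(0.357143) = 0.514810.
1 − 2Q = 0.072474, giving −¼ ln(0.072474) = 0.656132.
d = 0.514810 + 0.656132 = 1.170942.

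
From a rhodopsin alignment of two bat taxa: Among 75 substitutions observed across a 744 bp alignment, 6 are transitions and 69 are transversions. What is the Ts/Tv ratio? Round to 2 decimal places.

R = 6/69 = 0.086956… ≈ 0.09 (to 2 d.p.).

0.09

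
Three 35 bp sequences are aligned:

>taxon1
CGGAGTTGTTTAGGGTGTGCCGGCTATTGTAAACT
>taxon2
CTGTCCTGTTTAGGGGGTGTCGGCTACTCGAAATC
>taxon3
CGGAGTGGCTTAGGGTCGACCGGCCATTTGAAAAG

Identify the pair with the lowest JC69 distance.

taxon1–taxon2: 11/35 differ, p = 0.314, d = 0.407.
taxon1–taxon3: 10/35 differ, p = 0.286, d = 0.360.
taxon2–taxon3: 16/35 differ, p = 0.457, d = 0.705.
The smallest distance is between taxon1 and taxon3.

taxon1 and taxon3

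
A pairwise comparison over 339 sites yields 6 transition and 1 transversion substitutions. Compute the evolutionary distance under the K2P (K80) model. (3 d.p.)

P = 6/339 ≈ 0.017699 and Q = 1/339 ≈ 0.00295.
Under the Kimura two-parameter model, d = −½ ln(1 − 2P − Q) − ¼ ln(1 − 2Q).
1 − 2P − Q = 0.961652, giving −½ ln(0.961652) = 0.019551.
1 − 2Q = 0.9941, giving −¼ ln(0.9941) = 0.001479.
d = 0.019551 + 0.001479 = 0.021030.

0.021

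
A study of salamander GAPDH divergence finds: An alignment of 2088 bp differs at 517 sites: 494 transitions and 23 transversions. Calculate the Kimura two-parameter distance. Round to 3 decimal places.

P = 494/2088 ≈ 0.23659 and Q = 23/2088 ≈ 0.011015.
Under the Kimura two-parameter model, d = −½ ln(1 − 2P − Q) − ¼ ln(1 − 2Q).
1 − 2P − Q = 0.515805, giving −½ ln(0.515805) = 0.331013.
1 − 2Q = 0.97797, giving −¼ ln(0.97797) = 0.005569.
d = 0.331013 + 0.005569 = 0.336582.

0.337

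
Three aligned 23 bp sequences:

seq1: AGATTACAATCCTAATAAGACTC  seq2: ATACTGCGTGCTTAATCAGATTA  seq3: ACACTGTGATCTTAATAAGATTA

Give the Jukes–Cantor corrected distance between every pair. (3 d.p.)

seq1–seq2: 10/23 sites differ → p ≈ 0.434783, d = −0.75 ln(1 − 0.579711) = 0.650110 ≈ 0.650.
seq1–seq3: 8/23 sites differ → p ≈ 0.347826, d = −0.75 ln(1 − 0.463768) = 0.467391 ≈ 0.467.
seq2–seq3: 5/23 sites differ → p ≈ 0.217391, d = −0.75 ln(1 − 0.289855) = 0.256715 ≈ 0.257.

d(seq1,seq2) = 0.650, d(seq1,seq3) = 0.467, d(seq2,seq3) = 0.257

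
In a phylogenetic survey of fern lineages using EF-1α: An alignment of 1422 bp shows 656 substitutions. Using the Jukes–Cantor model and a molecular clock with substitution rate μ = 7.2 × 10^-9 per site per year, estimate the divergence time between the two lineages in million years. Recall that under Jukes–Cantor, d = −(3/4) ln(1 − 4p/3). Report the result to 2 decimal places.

p = 656/1422 ≈ 0.461322.
d = −(3/4) ln(1 − 4p/3) = −0.75 ln(1 − 0.615096) = −0.75 ln(0.384904)
  = −0.75 × (-0.954761) = 0.716071 substitutions/site.
Under a molecular clock d = 2μt, so t = d/(2μ) = 0.716071 / (2 × 7.2 × 10^-9) = 49.73 million years.

49.73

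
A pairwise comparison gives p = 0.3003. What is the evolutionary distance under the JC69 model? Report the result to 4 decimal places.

0.3836

d = −(3/4) ln(1 − 4p/3) = −0.75 ln(1 − 0.4004) = −0.75 ln(0.5996)
  = −0.75 × (-0.511493) = 0.383620 substitutions/site.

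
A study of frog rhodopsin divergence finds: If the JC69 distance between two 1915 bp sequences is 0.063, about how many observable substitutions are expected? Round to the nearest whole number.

Invert JC69: p = (3/4)(1 − e^(−4d/3)) = 0.75 × (1 − e^(-0.084)) = 0.75 × (1 − 0.919431) = 0.060427.
Expected differing sites = pL ≈ 0.060427 × 1915 = 115.717705 ≈ 116.

116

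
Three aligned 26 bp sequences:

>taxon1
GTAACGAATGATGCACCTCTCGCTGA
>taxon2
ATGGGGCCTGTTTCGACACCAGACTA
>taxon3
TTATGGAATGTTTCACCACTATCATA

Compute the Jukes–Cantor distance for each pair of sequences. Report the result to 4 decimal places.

d(taxon1,taxon2) = 1.2882, d(taxon1,taxon3) = 0.5393, d(taxon2,taxon3) = 0.6228

taxon1–taxon2: 16/26 sites differ → p ≈ 0.615385, d = −0.75 ln(1 − 0.820513) = 1.288239 ≈ 1.2882.
taxon1–taxon3: 10/26 sites differ → p ≈ 0.384615, d = −0.75 ln(1 − 0.51282) = 0.539341 ≈ 0.5393.
taxon2–taxon3: 11/26 sites differ → p ≈ 0.423077, d = −0.75 ln(1 − 0.564103) = 0.622762 ≈ 0.6228.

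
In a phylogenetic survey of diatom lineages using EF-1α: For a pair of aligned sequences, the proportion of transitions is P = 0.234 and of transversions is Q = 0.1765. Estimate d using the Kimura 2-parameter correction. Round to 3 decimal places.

0.626

Under the Kimura two-parameter model, d = −½ ln(1 − 2P − Q) − ¼ ln(1 − 2Q).
1 − 2P − Q = 0.3555, giving −½ ln(0.3555) = 0.517115.
1 − 2Q = 0.647, giving −¼ ln(0.647) = 0.108852.
d = 0.517115 + 0.108852 = 0.625967.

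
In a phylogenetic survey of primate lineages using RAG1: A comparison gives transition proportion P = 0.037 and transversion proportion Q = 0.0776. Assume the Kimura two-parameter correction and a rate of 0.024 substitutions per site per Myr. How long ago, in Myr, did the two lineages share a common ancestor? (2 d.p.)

Under the Kimura two-parameter model, d = −½ ln(1 − 2P − Q) − ¼ ln(1 − 2Q).
1 − 2P − Q = 0.8484, giving −½ ln(0.8484) = 0.082202.
1 − 2Q = 0.8448, giving −¼ ln(0.8448) = 0.042164.
d = 0.082202 + 0.042164 = 0.124366.
Under a molecular clock d = 2μt, so t = d/(2μ) = 0.124366 / (2 × 0.024) = 2.59 Myr.

2.59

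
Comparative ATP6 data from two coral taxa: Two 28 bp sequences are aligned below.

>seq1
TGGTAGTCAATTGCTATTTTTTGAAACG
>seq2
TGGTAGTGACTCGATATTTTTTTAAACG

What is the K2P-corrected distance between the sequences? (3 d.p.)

0.205

Of 28 sites, 1 differences are transitions and 4 are transversions, so P = 1/28 ≈ 0.035714 and Q = 4/28 ≈ 0.142857.
Under the Kimura two-parameter model, d = −½ ln(1 − 2P − Q) − ¼ ln(1 − 2Q).
1 − 2P − Q = 0.785715, giving −½ ln(0.785715) = 0.120581.
1 − 2Q = 0.714286, giving −¼ ln(0.714286) = 0.084118.
d = 0.120581 + 0.084118 = 0.204699.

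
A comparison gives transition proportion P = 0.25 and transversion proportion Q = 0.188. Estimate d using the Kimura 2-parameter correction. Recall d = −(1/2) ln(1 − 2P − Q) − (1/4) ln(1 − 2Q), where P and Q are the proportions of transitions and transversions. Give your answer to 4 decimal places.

0.7003

Under the Kimura two-parameter model, d = −½ ln(1 − 2P − Q) − ¼ ln(1 − 2Q).
1 − 2P − Q = 0.312, giving −½ ln(0.312) = 0.582376.
1 − 2Q = 0.624, giving −¼ ln(0.624) = 0.117901.
d = 0.582376 + 0.117901 = 0.700277.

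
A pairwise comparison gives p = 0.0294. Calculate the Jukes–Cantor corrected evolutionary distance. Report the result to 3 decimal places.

0.030

d = −(3/4) ln(1 − 4p/3) = −0.75 ln(1 − 0.0392) = −0.75 ln(0.9608)
  = −0.75 × (-0.039989) = 0.029992 substitutions/site.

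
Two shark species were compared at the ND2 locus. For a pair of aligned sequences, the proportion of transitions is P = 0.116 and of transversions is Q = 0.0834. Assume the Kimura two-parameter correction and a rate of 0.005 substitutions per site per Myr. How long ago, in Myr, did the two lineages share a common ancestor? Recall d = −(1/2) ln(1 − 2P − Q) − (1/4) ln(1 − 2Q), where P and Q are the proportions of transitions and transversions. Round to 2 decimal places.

23.51

Under the Kimura two-parameter model, d = −½ ln(1 − 2P − Q) − ¼ ln(1 − 2Q).
1 − 2P − Q = 0.6846, giving −½ ln(0.6846) = 0.189460.
1 − 2Q = 0.8332, giving −¼ ln(0.8332) = 0.045620.
d = 0.189460 + 0.045620 = 0.235080.
Under a molecular clock d = 2μt, so t = d/(2μ) = 0.235080 / (2 × 0.005) = 23.51 Myr.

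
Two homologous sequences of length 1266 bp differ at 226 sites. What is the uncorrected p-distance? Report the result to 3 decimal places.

p = 226/1266 = 0.178515… ≈ 0.179 (to 3 d.p.).

0.179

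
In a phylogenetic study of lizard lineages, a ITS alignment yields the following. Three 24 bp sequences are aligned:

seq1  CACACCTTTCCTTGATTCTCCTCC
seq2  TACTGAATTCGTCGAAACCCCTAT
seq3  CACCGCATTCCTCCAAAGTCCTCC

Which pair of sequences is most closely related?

seq1–seq2: 12/24 differ, p = 0.500, d = 0.824.
seq1–seq3: 8/24 differ, p = 0.333, d = 0.441.
seq2–seq3: 9/24 differ, p = 0.375, d = 0.520.
The smallest distance is between seq1 and seq3.

seq1 and seq3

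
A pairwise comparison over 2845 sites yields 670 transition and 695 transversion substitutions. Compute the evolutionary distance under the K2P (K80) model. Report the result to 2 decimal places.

0.80

P = 670/2845 ≈ 0.235501 and Q = 695/2845 ≈ 0.244288.
Under the Kimura two-parameter model, d = −½ ln(1 − 2P − Q) − ¼ ln(1 − 2Q).
1 − 2P − Q = 0.28471, giving −½ ln(0.28471) = 0.628142.
1 − 2Q = 0.511424, giving −¼ ln(0.511424) = 0.167639.
d = 0.628142 + 0.167639 = 0.795781.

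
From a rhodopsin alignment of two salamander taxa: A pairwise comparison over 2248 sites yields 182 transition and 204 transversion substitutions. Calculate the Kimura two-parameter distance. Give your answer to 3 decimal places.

P = 182/2248 ≈ 0.080961 and Q = 204/2248 ≈ 0.090747.
Under the Kimura two-parameter model, d = −½ ln(1 − 2P − Q) − ¼ ln(1 − 2Q).
1 − 2P − Q = 0.747331, giving −½ ln(0.747331) = 0.145624.
1 − 2Q = 0.818506, giving −¼ ln(0.818506) = 0.050069.
d = 0.145624 + 0.050069 = 0.195693.

0.196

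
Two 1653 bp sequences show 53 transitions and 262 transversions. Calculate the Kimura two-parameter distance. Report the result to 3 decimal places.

0.221

P = 53/1653 ≈ 0.032063 and Q = 262/1653 ≈ 0.1585.
Under the Kimura two-parameter model, d = −½ ln(1 − 2P − Q) − ¼ ln(1 − 2Q).
1 − 2P − Q = 0.777374, giving −½ ln(0.777374) = 0.125917.
1 − 2Q = 0.683, giving −¼ ln(0.683) = 0.095315.
d = 0.125917 + 0.095315 = 0.221232.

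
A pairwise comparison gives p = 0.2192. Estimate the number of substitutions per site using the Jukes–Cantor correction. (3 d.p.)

d = −(3/4) ln(1 − 4p/3) = −0.75 ln(1 − 0.292267) = −0.75 ln(0.707733)
  = −0.75 × (-0.345688) = 0.259266 substitutions/site.

0.259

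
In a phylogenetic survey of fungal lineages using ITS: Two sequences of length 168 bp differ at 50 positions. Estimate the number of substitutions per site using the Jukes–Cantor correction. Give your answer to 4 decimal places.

0.3792

p = 50/168 ≈ 0.297619.
d = −(3/4) ln(1 − 4p/3) = −0.75 ln(1 − 0.396825) = −0.75 ln(0.603175)
  = −0.75 × (-0.505548) = 0.379161 substitutions/site.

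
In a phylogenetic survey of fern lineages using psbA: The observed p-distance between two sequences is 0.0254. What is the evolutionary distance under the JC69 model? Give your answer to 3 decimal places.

d = −(3/4) ln(1 − 4p/3) = −0.75 ln(1 − 0.033867) = −0.75 ln(0.966133)
  = −0.75 × (-0.034454) = 0.025841 substitutions/site.

0.026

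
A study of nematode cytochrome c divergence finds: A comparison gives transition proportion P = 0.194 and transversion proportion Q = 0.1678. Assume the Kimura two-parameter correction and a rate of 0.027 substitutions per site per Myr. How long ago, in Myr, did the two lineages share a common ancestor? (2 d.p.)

9.41

Under the Kimura two-parameter model, d = −½ ln(1 − 2P − Q) − ¼ ln(1 − 2Q).
1 − 2P − Q = 0.4442, giving −½ ln(0.4442) = 0.405740.
1 − 2Q = 0.6644, giving −¼ ln(0.6644) = 0.102218.
d = 0.405740 + 0.102218 = 0.507958.
Under a molecular clock d = 2μt, so t = d/(2μ) = 0.507958 / (2 × 0.027) = 9.41 Myr.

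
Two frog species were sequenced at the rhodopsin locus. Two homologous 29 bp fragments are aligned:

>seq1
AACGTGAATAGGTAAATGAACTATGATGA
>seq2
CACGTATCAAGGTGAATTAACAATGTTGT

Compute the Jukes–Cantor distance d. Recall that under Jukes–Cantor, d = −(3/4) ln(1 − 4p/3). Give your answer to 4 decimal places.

The sequences differ at 10 of 29 sites (1, 6, 7, 8, 9, 14, 18, 22, 26, 29), so p = 10/29 ≈ 0.344828.
d = −(3/4) ln(1 − 4p/3) = −0.75 ln(1 − 0.459771) = −0.75 ln(0.540229)
  = −0.75 × (-0.615762) = 0.461822 substitutions/site.

0.4618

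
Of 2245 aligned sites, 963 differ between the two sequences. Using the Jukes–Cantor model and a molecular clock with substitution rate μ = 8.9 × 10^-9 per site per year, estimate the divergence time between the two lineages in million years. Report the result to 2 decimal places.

35.75

p = 963/2245 ≈ 0.428953.
d = −(3/4) ln(1 − 4p/3) = −0.75 ln(1 − 0.571937) = −0.75 ln(0.428063)
  = −0.75 × (-0.848485) = 0.636364 substitutions/site.
Under a molecular clock d = 2μt, so t = d/(2μ) = 0.636364 / (2 × 8.9 × 10^-9) = 35.75 million years.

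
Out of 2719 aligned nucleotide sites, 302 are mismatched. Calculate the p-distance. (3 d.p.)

0.111

p = 302/2719 = 0.111070… ≈ 0.111 (to 3 d.p.).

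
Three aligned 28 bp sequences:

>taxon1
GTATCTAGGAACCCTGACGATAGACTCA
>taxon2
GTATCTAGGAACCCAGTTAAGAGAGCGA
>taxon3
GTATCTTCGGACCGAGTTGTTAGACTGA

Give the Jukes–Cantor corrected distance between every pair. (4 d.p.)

taxon1–taxon2: 8/28 sites differ → p ≈ 0.285714, d = −0.75 ln(1 − 0.380952) = 0.359679 ≈ 0.3597.
taxon1–taxon3: 9/28 sites differ → p ≈ 0.321429, d = −0.75 ln(1 − 0.428572) = 0.419713 ≈ 0.4197.
taxon2–taxon3: 9/28 sites differ → p ≈ 0.321429, d = −0.75 ln(1 − 0.428572) = 0.419713 ≈ 0.4197.

d(taxon1,taxon2) = 0.3597, d(taxon1,taxon3) = 0.4197, d(taxon2,taxon3) = 0.4197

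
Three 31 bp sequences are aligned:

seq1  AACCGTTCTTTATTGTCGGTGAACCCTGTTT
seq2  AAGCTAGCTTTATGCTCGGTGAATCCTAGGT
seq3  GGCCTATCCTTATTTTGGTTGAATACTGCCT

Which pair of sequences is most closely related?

seq1–seq2: 10/31 differ, p = 0.323, d = 0.422.
seq1–seq3: 12/31 differ, p = 0.387, d = 0.544.
seq2–seq3: 13/31 differ, p = 0.419, d = 0.614.
The smallest distance is between seq1 and seq2.

seq1 and seq2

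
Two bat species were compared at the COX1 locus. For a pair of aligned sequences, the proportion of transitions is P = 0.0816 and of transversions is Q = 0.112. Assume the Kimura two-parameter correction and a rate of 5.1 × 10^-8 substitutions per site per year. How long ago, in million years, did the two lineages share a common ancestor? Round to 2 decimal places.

Under the Kimura two-parameter model, d = −½ ln(1 − 2P − Q) − ¼ ln(1 − 2Q).
1 − 2P − Q = 0.7248, giving −½ ln(0.7248) = 0.160930.
1 − 2Q = 0.776, giving −¼ ln(0.776) = 0.063401.
d = 0.160930 + 0.063401 = 0.224331.
Under a molecular clock d = 2μt, so t = d/(2μ) = 0.224331 / (2 × 5.1 × 10^-8) = 2.20 million years.

2.20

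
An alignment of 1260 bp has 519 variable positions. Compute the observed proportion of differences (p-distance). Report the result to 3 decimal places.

0.412

p = 519/1260 = 0.411904… ≈ 0.412 (to 3 d.p.).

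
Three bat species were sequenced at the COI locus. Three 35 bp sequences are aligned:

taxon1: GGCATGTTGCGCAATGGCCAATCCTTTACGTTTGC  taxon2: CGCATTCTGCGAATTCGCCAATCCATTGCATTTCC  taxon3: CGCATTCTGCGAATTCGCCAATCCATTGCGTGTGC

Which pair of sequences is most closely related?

taxon1–taxon2: 10/35 differ, p = 0.286, d = 0.360.
taxon1–taxon3: 9/35 differ, p = 0.257, d = 0.315.
taxon2–taxon3: 3/35 differ, p = 0.086, d = 0.091.
The smallest distance is between taxon2 and taxon3.

taxon2 and taxon3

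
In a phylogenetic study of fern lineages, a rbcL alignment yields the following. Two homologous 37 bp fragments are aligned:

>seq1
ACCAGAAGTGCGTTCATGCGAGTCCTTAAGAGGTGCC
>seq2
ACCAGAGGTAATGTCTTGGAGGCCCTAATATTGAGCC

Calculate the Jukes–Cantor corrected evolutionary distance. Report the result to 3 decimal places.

The sequences differ at 16 of 37 sites, so p = 16/37 ≈ 0.432432.
d = −(3/4) ln(1 − 4p/3) = −0.75 ln(1 − 0.576576) = −0.75 ln(0.423424)
  = −0.75 × (-0.859381) = 0.644536 substitutions/site.

0.645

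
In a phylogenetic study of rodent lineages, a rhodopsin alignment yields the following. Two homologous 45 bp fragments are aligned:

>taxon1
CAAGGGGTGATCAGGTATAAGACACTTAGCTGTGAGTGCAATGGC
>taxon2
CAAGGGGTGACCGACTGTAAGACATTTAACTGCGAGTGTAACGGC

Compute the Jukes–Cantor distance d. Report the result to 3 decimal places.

0.264

The sequences differ at 10 of 45 sites (11, 13, 14, 15, 17, 25, 29, 33, 39, 42), so p = 10/45 ≈ 0.222222.
d = −(3/4) ln(1 − 4p/3) = −0.75 ln(1 − 0.296296) = −0.75 ln(0.703704)
  = −0.75 × (-0.351397) = 0.263548 substitutions/site.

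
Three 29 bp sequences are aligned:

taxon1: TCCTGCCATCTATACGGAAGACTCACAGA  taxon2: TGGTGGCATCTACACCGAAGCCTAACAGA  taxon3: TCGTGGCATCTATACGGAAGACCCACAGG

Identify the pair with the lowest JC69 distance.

taxon1 and taxon3

taxon1–taxon2: 7/29 differ, p = 0.241, d = 0.291.
taxon1–taxon3: 4/29 differ, p = 0.138, d = 0.152.
taxon2–taxon3: 7/29 differ, p = 0.241, d = 0.291.
The smallest distance is between taxon1 and taxon3.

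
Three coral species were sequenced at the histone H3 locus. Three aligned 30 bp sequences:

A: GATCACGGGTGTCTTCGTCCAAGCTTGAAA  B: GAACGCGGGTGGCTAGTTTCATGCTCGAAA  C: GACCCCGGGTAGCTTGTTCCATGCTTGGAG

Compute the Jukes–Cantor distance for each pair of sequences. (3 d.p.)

d(A,B) = 0.383, d(A,C) = 0.383, d(B,C) = 0.330

A–B: 9/30 sites differ → p = 0.3, d = −0.75 ln(1 − 0.4) = 0.383119 ≈ 0.383.
A–C: 9/30 sites differ → p = 0.3, d = −0.75 ln(1 − 0.4) = 0.383119 ≈ 0.383.
B–C: 8/30 sites differ → p ≈ 0.266667, d = −0.75 ln(1 − 0.355556) = 0.329526 ≈ 0.330.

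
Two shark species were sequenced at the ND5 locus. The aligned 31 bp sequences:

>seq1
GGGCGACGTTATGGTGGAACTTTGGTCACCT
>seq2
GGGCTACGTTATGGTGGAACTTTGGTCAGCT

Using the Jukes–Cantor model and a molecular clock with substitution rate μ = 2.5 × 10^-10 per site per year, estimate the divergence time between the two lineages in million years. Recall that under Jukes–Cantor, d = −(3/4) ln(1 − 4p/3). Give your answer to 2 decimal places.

The sequences differ at 2 of 31 sites (5, 29), so p = 2/31 ≈ 0.064516.
d = −(3/4) ln(1 − 4p/3) = −0.75 ln(1 − 0.086021) = −0.75 ln(0.913979)
  = −0.75 × (-0.089948) = 0.067461 substitutions/site.
Under a molecular clock d = 2μt, so t = d/(2μ) = 0.067461 / (2 × 2.5 × 10^-10) = 134.92 million years.

134.92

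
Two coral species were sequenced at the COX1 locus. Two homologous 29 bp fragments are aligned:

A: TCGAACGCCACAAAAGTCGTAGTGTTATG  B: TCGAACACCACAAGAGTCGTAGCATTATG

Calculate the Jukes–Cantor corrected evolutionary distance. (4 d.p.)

0.1524

The sequences differ at 4 of 29 sites (7, 14, 23, 24), so p = 4/29 ≈ 0.137931.
d = −(3/4) ln(1 − 4p/3) = −0.75 ln(1 − 0.183908) = −0.75 ln(0.816092)
  = −0.75 × (-0.203228) = 0.152421 substitutions/site.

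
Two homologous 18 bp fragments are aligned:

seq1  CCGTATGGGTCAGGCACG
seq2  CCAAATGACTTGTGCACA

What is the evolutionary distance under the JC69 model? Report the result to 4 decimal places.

The sequences differ at 8 of 18 sites (3, 4, 8, 9, 11, 12, 13, 18), so p = 8/18 ≈ 0.444444.
d = −(3/4) ln(1 − 4p/3) = −0.75 ln(1 − 0.592592) = −0.75 ln(0.407408)
  = −0.75 × (-0.897940) = 0.673455 substitutions/site.

0.6735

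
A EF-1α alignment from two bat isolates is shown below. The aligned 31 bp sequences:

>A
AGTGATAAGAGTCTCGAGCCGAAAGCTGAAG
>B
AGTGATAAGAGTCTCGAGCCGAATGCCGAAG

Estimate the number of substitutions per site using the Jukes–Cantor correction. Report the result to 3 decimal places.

0.067

The sequences differ at 2 of 31 sites (24, 27), so p = 2/31 ≈ 0.064516.
d = −(3/4) ln(1 − 4p/3) = −0.75 ln(1 − 0.086021) = −0.75 ln(0.913979)
  = −0.75 × (-0.089948) = 0.067461 substitutions/site.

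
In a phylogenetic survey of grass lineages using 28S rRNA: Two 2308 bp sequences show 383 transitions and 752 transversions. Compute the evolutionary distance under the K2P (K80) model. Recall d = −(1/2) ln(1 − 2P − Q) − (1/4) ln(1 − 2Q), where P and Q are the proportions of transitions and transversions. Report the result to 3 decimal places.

P = 383/2308 ≈ 0.165945 and Q = 752/2308 ≈ 0.325823.
Under the Kimura two-parameter model, d = −½ ln(1 − 2P − Q) − ¼ ln(1 − 2Q).
1 − 2P − Q = 0.342287, giving −½ ln(0.342287) = 0.536053.
1 − 2Q = 0.348354, giving −¼ ln(0.348354) = 0.263634.
d = 0.536053 + 0.263634 = 0.799687.

0.800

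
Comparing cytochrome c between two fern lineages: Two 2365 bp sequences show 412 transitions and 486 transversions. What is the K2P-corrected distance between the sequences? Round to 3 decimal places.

P = 412/2365 ≈ 0.174207 and Q = 486/2365 ≈ 0.205497.
Under the Kimura two-parameter model, d = −½ ln(1 − 2P − Q) − ¼ ln(1 − 2Q).
1 − 2P − Q = 0.446089, giving −½ ln(0.446089) = 0.403618.
1 − 2Q = 0.589006, giving −¼ ln(0.589006) = 0.132330.
d = 0.403618 + 0.132330 = 0.535948.

0.536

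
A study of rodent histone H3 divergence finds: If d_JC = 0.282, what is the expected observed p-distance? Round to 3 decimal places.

p = (3/4)(1 − e^(−4d/3)) = 0.75 × (1 − e^(-0.376)) = 0.75 × (1 − 0.686602) = 0.235049.

0.235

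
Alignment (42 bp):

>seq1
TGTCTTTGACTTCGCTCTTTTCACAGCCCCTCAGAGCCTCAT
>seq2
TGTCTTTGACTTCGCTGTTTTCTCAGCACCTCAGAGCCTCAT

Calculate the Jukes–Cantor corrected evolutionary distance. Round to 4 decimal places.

0.0751

The sequences differ at 3 of 42 sites (17, 23, 28), so p = 3/42 ≈ 0.071429.
d = −(3/4) ln(1 − 4p/3) = −0.75 ln(1 − 0.095239) = −0.75 ln(0.904761)
  = −0.75 × (-0.100084) = 0.075063 substitutions/site.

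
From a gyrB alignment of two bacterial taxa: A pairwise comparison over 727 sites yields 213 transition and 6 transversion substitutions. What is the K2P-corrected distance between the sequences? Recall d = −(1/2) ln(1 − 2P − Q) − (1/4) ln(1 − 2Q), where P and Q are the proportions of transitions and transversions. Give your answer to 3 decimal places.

0.455

P = 213/727 ≈ 0.292985 and Q = 6/727 ≈ 0.008253.
Under the Kimura two-parameter model, d = −½ ln(1 − 2P − Q) − ¼ ln(1 − 2Q).
1 − 2P − Q = 0.405777, giving −½ ln(0.405777) = 0.450976.
1 − 2Q = 0.983494, giving −¼ ln(0.983494) = 0.004161.
d = 0.450976 + 0.004161 = 0.455137.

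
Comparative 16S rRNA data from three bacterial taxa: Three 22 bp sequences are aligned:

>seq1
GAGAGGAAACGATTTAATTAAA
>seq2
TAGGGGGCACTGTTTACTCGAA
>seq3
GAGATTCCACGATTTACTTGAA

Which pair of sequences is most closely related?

seq1 and seq3

seq1–seq2: 9/22 differ, p = 0.409, d = 0.591.
seq1–seq3: 6/22 differ, p = 0.273, d = 0.339.
seq2–seq3: 8/22 differ, p = 0.364, d = 0.497.
The smallest distance is between seq1 and seq3.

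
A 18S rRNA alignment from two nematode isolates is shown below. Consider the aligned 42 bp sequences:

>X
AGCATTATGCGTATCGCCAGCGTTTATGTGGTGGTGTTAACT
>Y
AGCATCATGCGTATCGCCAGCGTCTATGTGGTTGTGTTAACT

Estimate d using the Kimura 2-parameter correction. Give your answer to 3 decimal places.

Of 42 sites, 2 differences are transitions and 1 are transversions, so P = 2/42 ≈ 0.047619 and Q = 1/42 ≈ 0.02381.
Under the Kimura two-parameter model, d = −½ ln(1 − 2P − Q) − ¼ ln(1 − 2Q).
1 − 2P − Q = 0.880952, giving −½ ln(0.880952) = 0.063376.
1 − 2Q = 0.95238, giving −¼ ln(0.95238) = 0.012198.
d = 0.063376 + 0.012198 = 0.075574.

0.076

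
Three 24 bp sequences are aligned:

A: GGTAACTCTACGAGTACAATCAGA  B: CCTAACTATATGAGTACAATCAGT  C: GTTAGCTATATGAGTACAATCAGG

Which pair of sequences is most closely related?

A–B: 5/24 differ, p = 0.208, d = 0.244.
A–C: 5/24 differ, p = 0.208, d = 0.244.
B–C: 4/24 differ, p = 0.167, d = 0.188.
The smallest distance is between B and C.

B and C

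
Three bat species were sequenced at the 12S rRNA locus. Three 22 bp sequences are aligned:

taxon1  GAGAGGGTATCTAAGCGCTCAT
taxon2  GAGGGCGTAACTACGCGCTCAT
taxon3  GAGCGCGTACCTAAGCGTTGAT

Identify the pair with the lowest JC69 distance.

taxon1–taxon2: 4/22 differ, p = 0.182, d = 0.208.
taxon1–taxon3: 5/22 differ, p = 0.227, d = 0.271.
taxon2–taxon3: 5/22 differ, p = 0.227, d = 0.271.
The smallest distance is between taxon1 and taxon2.

taxon1 and taxon2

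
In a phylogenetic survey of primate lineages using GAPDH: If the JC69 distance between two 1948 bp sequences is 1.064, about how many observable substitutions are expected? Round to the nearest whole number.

Invert JC69: p = (3/4)(1 − e^(−4d/3)) = 0.75 × (1 − e^(-1.418667)) = 0.75 × (1 − 0.242036) = 0.568473.
Expected differing sites = pL ≈ 0.568473 × 1948 = 1107.385404 ≈ 1107.

1107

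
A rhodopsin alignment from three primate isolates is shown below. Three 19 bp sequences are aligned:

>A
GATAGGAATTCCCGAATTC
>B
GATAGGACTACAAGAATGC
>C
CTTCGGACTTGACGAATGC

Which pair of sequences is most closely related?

A–B: 5/19 differ, p = 0.263, d = 0.324.
A–C: 7/19 differ, p = 0.368, d = 0.507.
B–C: 6/19 differ, p = 0.316, d = 0.410.
The smallest distance is between A and B.

A and B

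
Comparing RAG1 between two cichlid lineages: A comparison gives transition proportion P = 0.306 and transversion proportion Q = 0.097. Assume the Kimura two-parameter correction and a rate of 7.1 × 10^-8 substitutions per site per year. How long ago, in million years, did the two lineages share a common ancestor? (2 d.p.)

4.73

Under the Kimura two-parameter model, d = −½ ln(1 − 2P − Q) − ¼ ln(1 − 2Q).
1 − 2P − Q = 0.291, giving −½ ln(0.291) = 0.617216.
1 − 2Q = 0.806, giving −¼ ln(0.806) = 0.053918.
d = 0.617216 + 0.053918 = 0.671134.
Under a molecular clock d = 2μt, so t = d/(2μ) = 0.671134 / (2 × 7.1 × 10^-8) = 4.73 million years.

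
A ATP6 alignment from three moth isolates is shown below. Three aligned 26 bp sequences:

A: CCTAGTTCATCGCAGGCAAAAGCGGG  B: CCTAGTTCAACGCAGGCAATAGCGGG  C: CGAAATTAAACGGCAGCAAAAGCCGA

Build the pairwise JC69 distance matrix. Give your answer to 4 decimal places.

d(A,B) = 0.0812, d(A,C) = 0.5393, d(B,C) = 0.5393

A–B: 2/26 sites differ → p ≈ 0.076923, d = −0.75 ln(1 − 0.102564) = 0.081160 ≈ 0.0812.
A–C: 10/26 sites differ → p ≈ 0.384615, d = −0.75 ln(1 − 0.51282) = 0.539341 ≈ 0.5393.
B–C: 10/26 sites differ → p ≈ 0.384615, d = −0.75 ln(1 − 0.51282) = 0.539341 ≈ 0.5393.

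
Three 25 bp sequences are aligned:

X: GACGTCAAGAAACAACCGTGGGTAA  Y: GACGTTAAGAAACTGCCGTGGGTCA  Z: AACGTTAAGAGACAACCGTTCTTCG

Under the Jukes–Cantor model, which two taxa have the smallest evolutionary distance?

X and Y

X–Y: 4/25 differ, p = 0.160, d = 0.180.
X–Z: 8/25 differ, p = 0.320, d = 0.417.
Y–Z: 8/25 differ, p = 0.320, d = 0.417.
The smallest distance is between X and Y.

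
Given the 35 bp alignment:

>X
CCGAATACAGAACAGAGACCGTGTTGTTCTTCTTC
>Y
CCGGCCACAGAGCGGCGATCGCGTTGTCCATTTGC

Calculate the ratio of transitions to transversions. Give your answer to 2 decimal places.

Transitions are A↔G and C↔T; transversions are all other mismatches.
Transitions: 8. Transversions: 4.
R = 8/4 = 2.00.

2.00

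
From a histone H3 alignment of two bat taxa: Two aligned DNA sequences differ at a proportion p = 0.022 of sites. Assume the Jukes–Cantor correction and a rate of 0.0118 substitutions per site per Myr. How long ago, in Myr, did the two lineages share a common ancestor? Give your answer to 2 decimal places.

d = −(3/4) ln(1 − 4p/3) = −0.75 ln(1 − 0.029333) = −0.75 ln(0.970667)
  = −0.75 × (-0.029772) = 0.022329 substitutions/site.
Under a molecular clock d = 2μt, so t = d/(2μ) = 0.022329 / (2 × 0.0118) = 0.95 Myr.

0.95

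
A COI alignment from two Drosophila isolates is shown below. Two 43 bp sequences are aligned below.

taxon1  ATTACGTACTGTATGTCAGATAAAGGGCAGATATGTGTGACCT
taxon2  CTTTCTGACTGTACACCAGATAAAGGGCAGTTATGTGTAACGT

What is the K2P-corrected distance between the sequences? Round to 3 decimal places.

0.279

Of 43 sites, 4 differences are transitions and 6 are transversions, so P = 4/43 ≈ 0.093023 and Q = 6/43 ≈ 0.139535.
Under the Kimura two-parameter model, d = −½ ln(1 − 2P − Q) − ¼ ln(1 − 2Q).
1 − 2P − Q = 0.674419, giving −½ ln(0.674419) = 0.196952.
1 − 2Q = 0.72093, giving −¼ ln(0.72093) = 0.081803.
d = 0.196952 + 0.081803 = 0.278755.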